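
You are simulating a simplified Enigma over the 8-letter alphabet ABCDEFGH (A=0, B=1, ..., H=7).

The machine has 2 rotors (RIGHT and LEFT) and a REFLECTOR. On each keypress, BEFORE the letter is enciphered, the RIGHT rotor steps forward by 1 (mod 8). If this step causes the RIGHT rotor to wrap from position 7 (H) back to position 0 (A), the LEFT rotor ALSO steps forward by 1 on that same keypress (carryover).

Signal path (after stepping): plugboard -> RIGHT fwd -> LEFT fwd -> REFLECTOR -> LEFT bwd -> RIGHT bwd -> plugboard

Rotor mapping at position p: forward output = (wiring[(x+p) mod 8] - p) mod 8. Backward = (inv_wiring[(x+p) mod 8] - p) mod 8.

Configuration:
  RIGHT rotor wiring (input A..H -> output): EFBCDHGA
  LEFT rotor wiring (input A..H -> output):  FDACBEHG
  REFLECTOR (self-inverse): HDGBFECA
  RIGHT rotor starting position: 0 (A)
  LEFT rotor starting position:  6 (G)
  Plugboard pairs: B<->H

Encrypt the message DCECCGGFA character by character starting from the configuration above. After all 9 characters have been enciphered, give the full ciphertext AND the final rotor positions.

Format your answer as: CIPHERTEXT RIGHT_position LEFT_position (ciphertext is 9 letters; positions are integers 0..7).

Answer: CGDFGECBB 1 7

Derivation:
Char 1 ('D'): step: R->1, L=6; D->plug->D->R->C->L->H->refl->A->L'->B->R'->C->plug->C
Char 2 ('C'): step: R->2, L=6; C->plug->C->R->B->L->A->refl->H->L'->C->R'->G->plug->G
Char 3 ('E'): step: R->3, L=6; E->plug->E->R->F->L->E->refl->F->L'->D->R'->D->plug->D
Char 4 ('C'): step: R->4, L=6; C->plug->C->R->C->L->H->refl->A->L'->B->R'->F->plug->F
Char 5 ('C'): step: R->5, L=6; C->plug->C->R->D->L->F->refl->E->L'->F->R'->G->plug->G
Char 6 ('G'): step: R->6, L=6; G->plug->G->R->F->L->E->refl->F->L'->D->R'->E->plug->E
Char 7 ('G'): step: R->7, L=6; G->plug->G->R->A->L->B->refl->D->L'->G->R'->C->plug->C
Char 8 ('F'): step: R->0, L->7 (L advanced); F->plug->F->R->H->L->A->refl->H->L'->A->R'->H->plug->B
Char 9 ('A'): step: R->1, L=7; A->plug->A->R->E->L->D->refl->B->L'->D->R'->H->plug->B
Final: ciphertext=CGDFGECBB, RIGHT=1, LEFT=7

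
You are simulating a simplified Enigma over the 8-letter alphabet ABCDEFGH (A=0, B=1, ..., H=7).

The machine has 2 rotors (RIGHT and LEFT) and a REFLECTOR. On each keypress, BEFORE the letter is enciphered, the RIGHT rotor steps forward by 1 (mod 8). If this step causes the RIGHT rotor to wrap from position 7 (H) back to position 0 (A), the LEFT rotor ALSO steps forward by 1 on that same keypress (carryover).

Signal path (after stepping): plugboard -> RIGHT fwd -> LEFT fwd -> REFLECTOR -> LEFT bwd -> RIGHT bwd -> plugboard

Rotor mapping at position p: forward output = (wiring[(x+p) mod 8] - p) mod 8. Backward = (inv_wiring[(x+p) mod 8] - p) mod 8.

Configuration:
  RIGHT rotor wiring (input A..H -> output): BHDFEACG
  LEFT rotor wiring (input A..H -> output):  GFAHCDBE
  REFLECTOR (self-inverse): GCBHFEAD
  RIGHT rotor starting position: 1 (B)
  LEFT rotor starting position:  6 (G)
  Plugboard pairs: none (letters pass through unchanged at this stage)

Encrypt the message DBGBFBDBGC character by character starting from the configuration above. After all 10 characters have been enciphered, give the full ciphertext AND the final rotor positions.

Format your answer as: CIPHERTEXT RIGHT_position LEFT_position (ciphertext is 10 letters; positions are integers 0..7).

Answer: GACDGGACBB 3 7

Derivation:
Char 1 ('D'): step: R->2, L=6; D->plug->D->R->G->L->E->refl->F->L'->H->R'->G->plug->G
Char 2 ('B'): step: R->3, L=6; B->plug->B->R->B->L->G->refl->A->L'->C->R'->A->plug->A
Char 3 ('G'): step: R->4, L=6; G->plug->G->R->H->L->F->refl->E->L'->G->R'->C->plug->C
Char 4 ('B'): step: R->5, L=6; B->plug->B->R->F->L->B->refl->C->L'->E->R'->D->plug->D
Char 5 ('F'): step: R->6, L=6; F->plug->F->R->H->L->F->refl->E->L'->G->R'->G->plug->G
Char 6 ('B'): step: R->7, L=6; B->plug->B->R->C->L->A->refl->G->L'->B->R'->G->plug->G
Char 7 ('D'): step: R->0, L->7 (L advanced); D->plug->D->R->F->L->D->refl->H->L'->B->R'->A->plug->A
Char 8 ('B'): step: R->1, L=7; B->plug->B->R->C->L->G->refl->A->L'->E->R'->C->plug->C
Char 9 ('G'): step: R->2, L=7; G->plug->G->R->H->L->C->refl->B->L'->D->R'->B->plug->B
Char 10 ('C'): step: R->3, L=7; C->plug->C->R->F->L->D->refl->H->L'->B->R'->B->plug->B
Final: ciphertext=GACDGGACBB, RIGHT=3, LEFT=7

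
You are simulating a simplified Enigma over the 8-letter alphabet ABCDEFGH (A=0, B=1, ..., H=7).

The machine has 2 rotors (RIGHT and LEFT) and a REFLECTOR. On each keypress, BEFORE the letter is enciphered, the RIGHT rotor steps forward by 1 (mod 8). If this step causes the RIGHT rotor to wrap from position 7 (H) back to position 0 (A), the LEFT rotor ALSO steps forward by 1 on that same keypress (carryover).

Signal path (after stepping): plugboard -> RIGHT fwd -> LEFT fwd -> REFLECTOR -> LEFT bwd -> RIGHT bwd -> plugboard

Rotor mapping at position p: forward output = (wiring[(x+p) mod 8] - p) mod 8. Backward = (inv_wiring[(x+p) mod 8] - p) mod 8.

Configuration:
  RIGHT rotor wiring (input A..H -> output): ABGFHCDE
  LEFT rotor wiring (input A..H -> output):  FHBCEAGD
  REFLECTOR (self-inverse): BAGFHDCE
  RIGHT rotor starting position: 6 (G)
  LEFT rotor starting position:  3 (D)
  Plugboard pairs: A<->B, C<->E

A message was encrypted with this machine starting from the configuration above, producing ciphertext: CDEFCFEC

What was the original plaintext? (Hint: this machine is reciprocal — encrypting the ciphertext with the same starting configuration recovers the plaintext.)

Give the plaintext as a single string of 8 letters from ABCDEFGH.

Char 1 ('C'): step: R->7, L=3; C->plug->E->R->G->L->E->refl->H->L'->A->R'->F->plug->F
Char 2 ('D'): step: R->0, L->4 (L advanced); D->plug->D->R->F->L->D->refl->F->L'->G->R'->C->plug->E
Char 3 ('E'): step: R->1, L=4; E->plug->C->R->E->L->B->refl->A->L'->A->R'->A->plug->B
Char 4 ('F'): step: R->2, L=4; F->plug->F->R->C->L->C->refl->G->L'->H->R'->H->plug->H
Char 5 ('C'): step: R->3, L=4; C->plug->E->R->B->L->E->refl->H->L'->D->R'->H->plug->H
Char 6 ('F'): step: R->4, L=4; F->plug->F->R->F->L->D->refl->F->L'->G->R'->B->plug->A
Char 7 ('E'): step: R->5, L=4; E->plug->C->R->H->L->G->refl->C->L'->C->R'->H->plug->H
Char 8 ('C'): step: R->6, L=4; C->plug->E->R->A->L->A->refl->B->L'->E->R'->H->plug->H

Answer: FEBHHAHH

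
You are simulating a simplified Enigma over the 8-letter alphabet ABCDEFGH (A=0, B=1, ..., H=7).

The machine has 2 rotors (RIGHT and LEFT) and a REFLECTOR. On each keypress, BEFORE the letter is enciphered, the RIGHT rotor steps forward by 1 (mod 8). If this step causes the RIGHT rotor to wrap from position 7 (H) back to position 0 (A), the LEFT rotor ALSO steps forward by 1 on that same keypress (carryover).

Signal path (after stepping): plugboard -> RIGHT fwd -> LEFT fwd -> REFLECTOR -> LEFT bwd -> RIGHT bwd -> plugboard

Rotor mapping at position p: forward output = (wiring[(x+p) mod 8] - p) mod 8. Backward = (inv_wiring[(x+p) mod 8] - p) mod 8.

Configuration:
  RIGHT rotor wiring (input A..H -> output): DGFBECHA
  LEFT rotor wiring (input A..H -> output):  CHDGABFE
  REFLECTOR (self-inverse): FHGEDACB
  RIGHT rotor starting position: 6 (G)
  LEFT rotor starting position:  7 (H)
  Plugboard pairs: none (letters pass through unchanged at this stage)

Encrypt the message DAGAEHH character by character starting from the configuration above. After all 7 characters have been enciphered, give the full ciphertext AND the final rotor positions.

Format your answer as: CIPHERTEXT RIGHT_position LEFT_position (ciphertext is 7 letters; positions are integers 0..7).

Char 1 ('D'): step: R->7, L=7; D->plug->D->R->G->L->C->refl->G->L'->H->R'->C->plug->C
Char 2 ('A'): step: R->0, L->0 (L advanced); A->plug->A->R->D->L->G->refl->C->L'->A->R'->H->plug->H
Char 3 ('G'): step: R->1, L=0; G->plug->G->R->H->L->E->refl->D->L'->C->R'->H->plug->H
Char 4 ('A'): step: R->2, L=0; A->plug->A->R->D->L->G->refl->C->L'->A->R'->D->plug->D
Char 5 ('E'): step: R->3, L=0; E->plug->E->R->F->L->B->refl->H->L'->B->R'->B->plug->B
Char 6 ('H'): step: R->4, L=0; H->plug->H->R->F->L->B->refl->H->L'->B->R'->G->plug->G
Char 7 ('H'): step: R->5, L=0; H->plug->H->R->H->L->E->refl->D->L'->C->R'->B->plug->B
Final: ciphertext=CHHDBGB, RIGHT=5, LEFT=0

Answer: CHHDBGB 5 0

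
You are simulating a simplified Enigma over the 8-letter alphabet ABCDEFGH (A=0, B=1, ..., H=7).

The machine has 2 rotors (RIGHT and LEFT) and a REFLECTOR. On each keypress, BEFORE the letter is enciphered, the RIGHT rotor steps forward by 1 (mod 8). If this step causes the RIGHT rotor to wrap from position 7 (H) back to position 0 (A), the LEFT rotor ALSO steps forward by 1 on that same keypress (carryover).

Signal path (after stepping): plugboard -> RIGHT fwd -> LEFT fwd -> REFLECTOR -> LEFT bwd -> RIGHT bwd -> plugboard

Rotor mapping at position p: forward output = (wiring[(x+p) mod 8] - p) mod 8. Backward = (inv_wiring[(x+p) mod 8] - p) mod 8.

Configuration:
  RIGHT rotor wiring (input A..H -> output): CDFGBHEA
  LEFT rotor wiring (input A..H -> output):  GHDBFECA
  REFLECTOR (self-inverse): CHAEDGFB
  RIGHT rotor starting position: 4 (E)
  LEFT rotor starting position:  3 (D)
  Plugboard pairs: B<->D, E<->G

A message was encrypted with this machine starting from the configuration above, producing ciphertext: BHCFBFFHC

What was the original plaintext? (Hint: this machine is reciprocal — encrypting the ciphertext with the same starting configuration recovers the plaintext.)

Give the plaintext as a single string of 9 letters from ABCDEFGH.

Char 1 ('B'): step: R->5, L=3; B->plug->D->R->F->L->D->refl->E->L'->G->R'->E->plug->G
Char 2 ('H'): step: R->6, L=3; H->plug->H->R->B->L->C->refl->A->L'->H->R'->E->plug->G
Char 3 ('C'): step: R->7, L=3; C->plug->C->R->E->L->F->refl->G->L'->A->R'->G->plug->E
Char 4 ('F'): step: R->0, L->4 (L advanced); F->plug->F->R->H->L->F->refl->G->L'->C->R'->A->plug->A
Char 5 ('B'): step: R->1, L=4; B->plug->D->R->A->L->B->refl->H->L'->G->R'->E->plug->G
Char 6 ('F'): step: R->2, L=4; F->plug->F->R->G->L->H->refl->B->L'->A->R'->G->plug->E
Char 7 ('F'): step: R->3, L=4; F->plug->F->R->H->L->F->refl->G->L'->C->R'->H->plug->H
Char 8 ('H'): step: R->4, L=4; H->plug->H->R->C->L->G->refl->F->L'->H->R'->F->plug->F
Char 9 ('C'): step: R->5, L=4; C->plug->C->R->D->L->E->refl->D->L'->F->R'->D->plug->B

Answer: GGEAGEHFB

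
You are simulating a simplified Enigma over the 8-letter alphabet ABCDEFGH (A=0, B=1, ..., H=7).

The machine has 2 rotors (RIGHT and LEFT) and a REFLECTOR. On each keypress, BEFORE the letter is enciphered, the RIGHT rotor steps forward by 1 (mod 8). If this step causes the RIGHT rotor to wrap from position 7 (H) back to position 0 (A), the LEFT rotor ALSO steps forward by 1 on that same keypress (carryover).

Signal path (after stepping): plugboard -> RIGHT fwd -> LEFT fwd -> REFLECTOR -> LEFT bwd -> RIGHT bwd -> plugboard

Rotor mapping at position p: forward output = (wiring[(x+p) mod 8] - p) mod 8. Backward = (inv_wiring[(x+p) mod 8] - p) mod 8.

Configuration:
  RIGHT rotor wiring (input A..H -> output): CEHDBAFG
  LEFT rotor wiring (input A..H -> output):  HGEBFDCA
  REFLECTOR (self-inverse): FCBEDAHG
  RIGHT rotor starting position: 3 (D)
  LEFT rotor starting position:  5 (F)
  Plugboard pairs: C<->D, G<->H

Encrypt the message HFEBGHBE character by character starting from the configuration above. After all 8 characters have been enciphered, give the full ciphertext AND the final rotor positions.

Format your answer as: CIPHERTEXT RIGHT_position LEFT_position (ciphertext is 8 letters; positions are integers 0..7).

Char 1 ('H'): step: R->4, L=5; H->plug->G->R->D->L->C->refl->B->L'->E->R'->B->plug->B
Char 2 ('F'): step: R->5, L=5; F->plug->F->R->C->L->D->refl->E->L'->G->R'->G->plug->H
Char 3 ('E'): step: R->6, L=5; E->plug->E->R->B->L->F->refl->A->L'->H->R'->A->plug->A
Char 4 ('B'): step: R->7, L=5; B->plug->B->R->D->L->C->refl->B->L'->E->R'->E->plug->E
Char 5 ('G'): step: R->0, L->6 (L advanced); G->plug->H->R->G->L->H->refl->G->L'->E->R'->B->plug->B
Char 6 ('H'): step: R->1, L=6; H->plug->G->R->F->L->D->refl->E->L'->A->R'->D->plug->C
Char 7 ('B'): step: R->2, L=6; B->plug->B->R->B->L->C->refl->B->L'->C->R'->H->plug->G
Char 8 ('E'): step: R->3, L=6; E->plug->E->R->D->L->A->refl->F->L'->H->R'->F->plug->F
Final: ciphertext=BHAEBCGF, RIGHT=3, LEFT=6

Answer: BHAEBCGF 3 6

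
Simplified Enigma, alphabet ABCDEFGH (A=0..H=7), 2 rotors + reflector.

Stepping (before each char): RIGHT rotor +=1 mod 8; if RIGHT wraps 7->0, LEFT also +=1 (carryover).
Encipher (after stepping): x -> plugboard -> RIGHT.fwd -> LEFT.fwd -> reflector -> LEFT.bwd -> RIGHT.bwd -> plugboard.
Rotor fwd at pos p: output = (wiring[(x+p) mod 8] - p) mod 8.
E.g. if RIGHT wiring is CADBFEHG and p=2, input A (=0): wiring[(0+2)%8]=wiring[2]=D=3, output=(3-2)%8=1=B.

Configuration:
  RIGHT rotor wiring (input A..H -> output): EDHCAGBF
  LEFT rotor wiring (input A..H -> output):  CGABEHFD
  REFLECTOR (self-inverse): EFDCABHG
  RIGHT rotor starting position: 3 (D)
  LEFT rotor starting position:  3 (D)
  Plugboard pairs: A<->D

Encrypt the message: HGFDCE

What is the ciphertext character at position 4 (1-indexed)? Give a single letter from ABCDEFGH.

Char 1 ('H'): step: R->4, L=3; H->plug->H->R->G->L->D->refl->C->L'->D->R'->G->plug->G
Char 2 ('G'): step: R->5, L=3; G->plug->G->R->F->L->H->refl->G->L'->A->R'->C->plug->C
Char 3 ('F'): step: R->6, L=3; F->plug->F->R->E->L->A->refl->E->L'->C->R'->G->plug->G
Char 4 ('D'): step: R->7, L=3; D->plug->A->R->G->L->D->refl->C->L'->D->R'->E->plug->E

E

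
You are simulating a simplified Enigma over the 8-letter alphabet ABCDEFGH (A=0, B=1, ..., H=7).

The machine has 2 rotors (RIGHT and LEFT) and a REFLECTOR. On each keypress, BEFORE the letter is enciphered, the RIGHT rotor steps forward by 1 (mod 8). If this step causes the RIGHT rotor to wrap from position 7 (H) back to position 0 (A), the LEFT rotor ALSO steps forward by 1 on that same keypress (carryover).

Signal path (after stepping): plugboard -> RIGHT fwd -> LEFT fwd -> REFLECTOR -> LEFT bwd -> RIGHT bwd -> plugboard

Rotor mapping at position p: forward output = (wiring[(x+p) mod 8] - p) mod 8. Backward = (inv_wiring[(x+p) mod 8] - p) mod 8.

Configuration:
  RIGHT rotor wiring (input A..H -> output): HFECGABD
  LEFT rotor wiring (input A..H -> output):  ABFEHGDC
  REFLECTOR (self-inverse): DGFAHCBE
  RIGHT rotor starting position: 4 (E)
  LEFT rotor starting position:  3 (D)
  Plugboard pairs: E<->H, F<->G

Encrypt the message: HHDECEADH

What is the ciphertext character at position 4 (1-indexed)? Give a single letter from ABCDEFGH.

Char 1 ('H'): step: R->5, L=3; H->plug->E->R->A->L->B->refl->G->L'->G->R'->C->plug->C
Char 2 ('H'): step: R->6, L=3; H->plug->E->R->G->L->G->refl->B->L'->A->R'->G->plug->F
Char 3 ('D'): step: R->7, L=3; D->plug->D->R->F->L->F->refl->C->L'->H->R'->F->plug->G
Char 4 ('E'): step: R->0, L->4 (L advanced); E->plug->H->R->D->L->G->refl->B->L'->G->R'->E->plug->H

H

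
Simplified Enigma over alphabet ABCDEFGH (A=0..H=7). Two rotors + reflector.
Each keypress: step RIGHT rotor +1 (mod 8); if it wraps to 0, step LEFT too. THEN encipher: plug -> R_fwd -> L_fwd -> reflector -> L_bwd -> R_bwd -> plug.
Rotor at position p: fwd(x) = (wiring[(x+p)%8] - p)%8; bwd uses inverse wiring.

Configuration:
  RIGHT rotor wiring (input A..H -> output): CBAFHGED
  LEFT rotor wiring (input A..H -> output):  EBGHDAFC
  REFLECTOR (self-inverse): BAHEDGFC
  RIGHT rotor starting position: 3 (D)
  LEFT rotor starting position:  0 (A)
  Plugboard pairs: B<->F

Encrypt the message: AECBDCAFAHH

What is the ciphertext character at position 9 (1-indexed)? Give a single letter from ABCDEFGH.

Char 1 ('A'): step: R->4, L=0; A->plug->A->R->D->L->H->refl->C->L'->H->R'->D->plug->D
Char 2 ('E'): step: R->5, L=0; E->plug->E->R->E->L->D->refl->E->L'->A->R'->G->plug->G
Char 3 ('C'): step: R->6, L=0; C->plug->C->R->E->L->D->refl->E->L'->A->R'->H->plug->H
Char 4 ('B'): step: R->7, L=0; B->plug->F->R->A->L->E->refl->D->L'->E->R'->A->plug->A
Char 5 ('D'): step: R->0, L->1 (L advanced); D->plug->D->R->F->L->E->refl->D->L'->H->R'->E->plug->E
Char 6 ('C'): step: R->1, L=1; C->plug->C->R->E->L->H->refl->C->L'->D->R'->F->plug->B
Char 7 ('A'): step: R->2, L=1; A->plug->A->R->G->L->B->refl->A->L'->A->R'->G->plug->G
Char 8 ('F'): step: R->3, L=1; F->plug->B->R->E->L->H->refl->C->L'->D->R'->C->plug->C
Char 9 ('A'): step: R->4, L=1; A->plug->A->R->D->L->C->refl->H->L'->E->R'->G->plug->G

G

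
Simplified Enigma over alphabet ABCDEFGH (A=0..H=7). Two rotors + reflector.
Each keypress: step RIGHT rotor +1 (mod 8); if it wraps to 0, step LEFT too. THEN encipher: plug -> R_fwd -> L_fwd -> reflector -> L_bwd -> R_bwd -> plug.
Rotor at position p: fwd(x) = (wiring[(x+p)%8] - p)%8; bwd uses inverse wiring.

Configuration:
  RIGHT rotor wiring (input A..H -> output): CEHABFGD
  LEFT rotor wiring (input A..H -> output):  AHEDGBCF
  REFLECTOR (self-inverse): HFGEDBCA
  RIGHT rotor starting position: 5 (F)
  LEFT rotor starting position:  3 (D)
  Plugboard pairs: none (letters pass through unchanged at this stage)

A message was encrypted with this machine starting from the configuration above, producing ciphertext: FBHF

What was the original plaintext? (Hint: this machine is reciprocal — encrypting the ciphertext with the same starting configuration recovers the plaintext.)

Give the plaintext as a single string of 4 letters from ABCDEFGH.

Char 1 ('F'): step: R->6, L=3; F->plug->F->R->C->L->G->refl->C->L'->E->R'->C->plug->C
Char 2 ('B'): step: R->7, L=3; B->plug->B->R->D->L->H->refl->A->L'->A->R'->D->plug->D
Char 3 ('H'): step: R->0, L->4 (L advanced); H->plug->H->R->D->L->B->refl->F->L'->B->R'->E->plug->E
Char 4 ('F'): step: R->1, L=4; F->plug->F->R->F->L->D->refl->E->L'->E->R'->E->plug->E

Answer: CDEE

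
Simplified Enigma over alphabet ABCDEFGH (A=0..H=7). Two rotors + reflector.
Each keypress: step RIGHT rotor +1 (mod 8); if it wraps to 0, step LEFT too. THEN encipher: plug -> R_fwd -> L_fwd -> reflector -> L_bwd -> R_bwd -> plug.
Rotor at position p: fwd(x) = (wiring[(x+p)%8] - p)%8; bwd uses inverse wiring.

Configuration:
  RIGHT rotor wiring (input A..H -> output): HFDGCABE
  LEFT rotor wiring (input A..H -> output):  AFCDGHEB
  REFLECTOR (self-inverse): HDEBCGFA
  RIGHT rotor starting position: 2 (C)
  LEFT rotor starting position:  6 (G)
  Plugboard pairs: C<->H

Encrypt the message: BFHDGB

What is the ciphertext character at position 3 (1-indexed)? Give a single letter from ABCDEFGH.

Char 1 ('B'): step: R->3, L=6; B->plug->B->R->H->L->B->refl->D->L'->B->R'->E->plug->E
Char 2 ('F'): step: R->4, L=6; F->plug->F->R->B->L->D->refl->B->L'->H->R'->G->plug->G
Char 3 ('H'): step: R->5, L=6; H->plug->C->R->H->L->B->refl->D->L'->B->R'->G->plug->G

G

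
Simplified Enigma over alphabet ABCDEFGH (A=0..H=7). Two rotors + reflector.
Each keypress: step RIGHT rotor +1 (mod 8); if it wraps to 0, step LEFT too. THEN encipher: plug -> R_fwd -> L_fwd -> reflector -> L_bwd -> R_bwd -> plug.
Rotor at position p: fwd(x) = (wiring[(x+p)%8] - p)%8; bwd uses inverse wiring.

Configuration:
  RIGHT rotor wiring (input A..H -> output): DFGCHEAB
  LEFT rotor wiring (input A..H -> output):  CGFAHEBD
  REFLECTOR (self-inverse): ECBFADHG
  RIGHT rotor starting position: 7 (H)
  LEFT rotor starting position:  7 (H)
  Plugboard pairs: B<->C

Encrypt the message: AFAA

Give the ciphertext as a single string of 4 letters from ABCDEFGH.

Char 1 ('A'): step: R->0, L->0 (L advanced); A->plug->A->R->D->L->A->refl->E->L'->F->R'->B->plug->C
Char 2 ('F'): step: R->1, L=0; F->plug->F->R->H->L->D->refl->F->L'->C->R'->H->plug->H
Char 3 ('A'): step: R->2, L=0; A->plug->A->R->E->L->H->refl->G->L'->B->R'->G->plug->G
Char 4 ('A'): step: R->3, L=0; A->plug->A->R->H->L->D->refl->F->L'->C->R'->G->plug->G

Answer: CHGG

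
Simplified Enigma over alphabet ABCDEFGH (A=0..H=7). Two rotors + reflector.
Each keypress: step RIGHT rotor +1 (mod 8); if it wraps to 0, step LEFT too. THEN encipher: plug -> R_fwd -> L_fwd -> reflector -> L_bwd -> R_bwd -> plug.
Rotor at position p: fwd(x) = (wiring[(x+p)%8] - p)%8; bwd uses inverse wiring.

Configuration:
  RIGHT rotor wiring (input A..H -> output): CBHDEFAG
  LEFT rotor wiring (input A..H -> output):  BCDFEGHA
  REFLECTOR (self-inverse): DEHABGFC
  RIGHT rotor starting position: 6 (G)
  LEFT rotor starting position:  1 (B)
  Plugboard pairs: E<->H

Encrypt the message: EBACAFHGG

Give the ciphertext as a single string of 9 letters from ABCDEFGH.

Char 1 ('E'): step: R->7, L=1; E->plug->H->R->B->L->C->refl->H->L'->G->R'->G->plug->G
Char 2 ('B'): step: R->0, L->2 (L advanced); B->plug->B->R->B->L->D->refl->A->L'->H->R'->C->plug->C
Char 3 ('A'): step: R->1, L=2; A->plug->A->R->A->L->B->refl->E->L'->D->R'->D->plug->D
Char 4 ('C'): step: R->2, L=2; C->plug->C->R->C->L->C->refl->H->L'->G->R'->E->plug->H
Char 5 ('A'): step: R->3, L=2; A->plug->A->R->A->L->B->refl->E->L'->D->R'->E->plug->H
Char 6 ('F'): step: R->4, L=2; F->plug->F->R->F->L->G->refl->F->L'->E->R'->C->plug->C
Char 7 ('H'): step: R->5, L=2; H->plug->E->R->E->L->F->refl->G->L'->F->R'->D->plug->D
Char 8 ('G'): step: R->6, L=2; G->plug->G->R->G->L->H->refl->C->L'->C->R'->A->plug->A
Char 9 ('G'): step: R->7, L=2; G->plug->G->R->G->L->H->refl->C->L'->C->R'->C->plug->C

Answer: GCDHHCDAC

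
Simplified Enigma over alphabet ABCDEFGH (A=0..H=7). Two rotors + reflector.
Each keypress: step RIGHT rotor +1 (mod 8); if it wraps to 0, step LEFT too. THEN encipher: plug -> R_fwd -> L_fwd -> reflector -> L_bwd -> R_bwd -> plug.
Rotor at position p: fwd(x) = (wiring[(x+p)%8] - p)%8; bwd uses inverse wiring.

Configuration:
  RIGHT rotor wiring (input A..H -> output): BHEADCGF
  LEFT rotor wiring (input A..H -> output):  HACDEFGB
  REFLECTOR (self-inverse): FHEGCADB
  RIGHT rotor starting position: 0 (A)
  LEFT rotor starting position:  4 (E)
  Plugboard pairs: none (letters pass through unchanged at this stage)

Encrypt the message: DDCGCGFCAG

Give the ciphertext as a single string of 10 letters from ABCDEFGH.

Char 1 ('D'): step: R->1, L=4; D->plug->D->R->C->L->C->refl->E->L'->F->R'->F->plug->F
Char 2 ('D'): step: R->2, L=4; D->plug->D->R->A->L->A->refl->F->L'->D->R'->F->plug->F
Char 3 ('C'): step: R->3, L=4; C->plug->C->R->H->L->H->refl->B->L'->B->R'->H->plug->H
Char 4 ('G'): step: R->4, L=4; G->plug->G->R->A->L->A->refl->F->L'->D->R'->F->plug->F
Char 5 ('C'): step: R->5, L=4; C->plug->C->R->A->L->A->refl->F->L'->D->R'->G->plug->G
Char 6 ('G'): step: R->6, L=4; G->plug->G->R->F->L->E->refl->C->L'->C->R'->F->plug->F
Char 7 ('F'): step: R->7, L=4; F->plug->F->R->E->L->D->refl->G->L'->G->R'->A->plug->A
Char 8 ('C'): step: R->0, L->5 (L advanced); C->plug->C->R->E->L->D->refl->G->L'->G->R'->G->plug->G
Char 9 ('A'): step: R->1, L=5; A->plug->A->R->G->L->G->refl->D->L'->E->R'->G->plug->G
Char 10 ('G'): step: R->2, L=5; G->plug->G->R->H->L->H->refl->B->L'->B->R'->C->plug->C

Answer: FFHFGFAGGC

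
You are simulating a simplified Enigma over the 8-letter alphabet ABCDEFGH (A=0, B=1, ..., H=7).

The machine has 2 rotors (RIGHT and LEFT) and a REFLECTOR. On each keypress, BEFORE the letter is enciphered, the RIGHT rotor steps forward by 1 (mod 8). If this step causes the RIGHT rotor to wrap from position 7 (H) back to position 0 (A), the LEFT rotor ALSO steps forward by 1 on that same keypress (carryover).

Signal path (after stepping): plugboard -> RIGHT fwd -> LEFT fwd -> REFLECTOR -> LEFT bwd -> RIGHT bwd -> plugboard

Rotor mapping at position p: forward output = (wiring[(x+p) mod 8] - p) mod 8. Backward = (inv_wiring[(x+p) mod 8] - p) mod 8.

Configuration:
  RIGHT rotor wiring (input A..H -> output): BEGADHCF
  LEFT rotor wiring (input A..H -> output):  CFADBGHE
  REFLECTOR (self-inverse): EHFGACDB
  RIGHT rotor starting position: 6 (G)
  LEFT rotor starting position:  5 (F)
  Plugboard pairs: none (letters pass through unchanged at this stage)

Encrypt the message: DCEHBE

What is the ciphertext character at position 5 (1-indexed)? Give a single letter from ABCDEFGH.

Char 1 ('D'): step: R->7, L=5; D->plug->D->R->H->L->E->refl->A->L'->E->R'->F->plug->F
Char 2 ('C'): step: R->0, L->6 (L advanced); C->plug->C->R->G->L->D->refl->G->L'->B->R'->A->plug->A
Char 3 ('E'): step: R->1, L=6; E->plug->E->R->G->L->D->refl->G->L'->B->R'->F->plug->F
Char 4 ('H'): step: R->2, L=6; H->plug->H->R->C->L->E->refl->A->L'->H->R'->G->plug->G
Char 5 ('B'): step: R->3, L=6; B->plug->B->R->A->L->B->refl->H->L'->D->R'->H->plug->H

H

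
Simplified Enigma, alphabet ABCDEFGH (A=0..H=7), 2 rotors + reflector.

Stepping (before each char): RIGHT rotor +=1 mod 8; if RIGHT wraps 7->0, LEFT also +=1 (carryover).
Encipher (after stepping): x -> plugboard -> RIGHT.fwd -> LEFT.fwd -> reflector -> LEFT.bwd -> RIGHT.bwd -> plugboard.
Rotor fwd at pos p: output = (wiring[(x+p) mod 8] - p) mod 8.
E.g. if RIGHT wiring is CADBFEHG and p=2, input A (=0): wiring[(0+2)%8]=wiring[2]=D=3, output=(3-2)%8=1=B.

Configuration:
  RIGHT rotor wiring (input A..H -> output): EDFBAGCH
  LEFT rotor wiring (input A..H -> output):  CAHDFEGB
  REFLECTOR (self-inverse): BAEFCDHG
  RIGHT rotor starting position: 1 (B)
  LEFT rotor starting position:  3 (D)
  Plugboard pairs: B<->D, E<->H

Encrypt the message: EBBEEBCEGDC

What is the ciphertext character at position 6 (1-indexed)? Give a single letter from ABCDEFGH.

Char 1 ('E'): step: R->2, L=3; E->plug->H->R->B->L->C->refl->E->L'->H->R'->B->plug->D
Char 2 ('B'): step: R->3, L=3; B->plug->D->R->H->L->E->refl->C->L'->B->R'->F->plug->F
Char 3 ('B'): step: R->4, L=3; B->plug->D->R->D->L->D->refl->F->L'->G->R'->C->plug->C
Char 4 ('E'): step: R->5, L=3; E->plug->H->R->D->L->D->refl->F->L'->G->R'->E->plug->H
Char 5 ('E'): step: R->6, L=3; E->plug->H->R->A->L->A->refl->B->L'->C->R'->G->plug->G
Char 6 ('B'): step: R->7, L=3; B->plug->D->R->G->L->F->refl->D->L'->D->R'->H->plug->E

E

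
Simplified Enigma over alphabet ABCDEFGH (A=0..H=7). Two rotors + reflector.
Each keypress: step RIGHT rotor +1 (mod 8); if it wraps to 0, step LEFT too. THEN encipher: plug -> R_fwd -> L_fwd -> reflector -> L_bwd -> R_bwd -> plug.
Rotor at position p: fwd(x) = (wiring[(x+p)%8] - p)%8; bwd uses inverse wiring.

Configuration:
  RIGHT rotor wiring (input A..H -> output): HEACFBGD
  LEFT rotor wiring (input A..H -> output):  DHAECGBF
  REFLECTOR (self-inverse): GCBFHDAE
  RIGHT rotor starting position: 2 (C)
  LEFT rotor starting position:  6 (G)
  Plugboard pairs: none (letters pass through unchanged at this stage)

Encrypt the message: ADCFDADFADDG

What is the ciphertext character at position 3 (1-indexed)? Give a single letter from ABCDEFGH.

Char 1 ('A'): step: R->3, L=6; A->plug->A->R->H->L->A->refl->G->L'->F->R'->H->plug->H
Char 2 ('D'): step: R->4, L=6; D->plug->D->R->H->L->A->refl->G->L'->F->R'->B->plug->B
Char 3 ('C'): step: R->5, L=6; C->plug->C->R->G->L->E->refl->H->L'->B->R'->B->plug->B

B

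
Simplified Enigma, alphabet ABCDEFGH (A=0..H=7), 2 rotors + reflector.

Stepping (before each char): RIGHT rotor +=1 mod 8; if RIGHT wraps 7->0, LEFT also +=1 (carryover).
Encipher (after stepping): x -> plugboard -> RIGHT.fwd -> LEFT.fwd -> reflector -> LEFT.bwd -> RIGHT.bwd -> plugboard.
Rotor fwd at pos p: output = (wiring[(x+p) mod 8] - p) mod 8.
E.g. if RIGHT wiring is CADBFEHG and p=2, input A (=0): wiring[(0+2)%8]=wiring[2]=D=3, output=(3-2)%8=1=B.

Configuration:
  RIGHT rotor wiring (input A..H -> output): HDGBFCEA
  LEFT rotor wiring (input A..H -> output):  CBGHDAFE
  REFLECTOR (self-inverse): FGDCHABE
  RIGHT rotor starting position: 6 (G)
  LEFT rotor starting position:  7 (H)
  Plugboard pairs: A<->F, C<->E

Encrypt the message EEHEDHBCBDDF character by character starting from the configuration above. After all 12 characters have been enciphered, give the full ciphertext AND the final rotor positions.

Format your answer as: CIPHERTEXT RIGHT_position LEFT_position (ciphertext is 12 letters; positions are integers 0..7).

Answer: BCBBBBEHEHBG 2 1

Derivation:
Char 1 ('E'): step: R->7, L=7; E->plug->C->R->E->L->A->refl->F->L'->A->R'->B->plug->B
Char 2 ('E'): step: R->0, L->0 (L advanced); E->plug->C->R->G->L->F->refl->A->L'->F->R'->E->plug->C
Char 3 ('H'): step: R->1, L=0; H->plug->H->R->G->L->F->refl->A->L'->F->R'->B->plug->B
Char 4 ('E'): step: R->2, L=0; E->plug->C->R->D->L->H->refl->E->L'->H->R'->B->plug->B
Char 5 ('D'): step: R->3, L=0; D->plug->D->R->B->L->B->refl->G->L'->C->R'->B->plug->B
Char 6 ('H'): step: R->4, L=0; H->plug->H->R->F->L->A->refl->F->L'->G->R'->B->plug->B
Char 7 ('B'): step: R->5, L=0; B->plug->B->R->H->L->E->refl->H->L'->D->R'->C->plug->E
Char 8 ('C'): step: R->6, L=0; C->plug->E->R->A->L->C->refl->D->L'->E->R'->H->plug->H
Char 9 ('B'): step: R->7, L=0; B->plug->B->R->A->L->C->refl->D->L'->E->R'->C->plug->E
Char 10 ('D'): step: R->0, L->1 (L advanced); D->plug->D->R->B->L->F->refl->A->L'->A->R'->H->plug->H
Char 11 ('D'): step: R->1, L=1; D->plug->D->R->E->L->H->refl->E->L'->F->R'->B->plug->B
Char 12 ('F'): step: R->2, L=1; F->plug->A->R->E->L->H->refl->E->L'->F->R'->G->plug->G
Final: ciphertext=BCBBBBEHEHBG, RIGHT=2, LEFT=1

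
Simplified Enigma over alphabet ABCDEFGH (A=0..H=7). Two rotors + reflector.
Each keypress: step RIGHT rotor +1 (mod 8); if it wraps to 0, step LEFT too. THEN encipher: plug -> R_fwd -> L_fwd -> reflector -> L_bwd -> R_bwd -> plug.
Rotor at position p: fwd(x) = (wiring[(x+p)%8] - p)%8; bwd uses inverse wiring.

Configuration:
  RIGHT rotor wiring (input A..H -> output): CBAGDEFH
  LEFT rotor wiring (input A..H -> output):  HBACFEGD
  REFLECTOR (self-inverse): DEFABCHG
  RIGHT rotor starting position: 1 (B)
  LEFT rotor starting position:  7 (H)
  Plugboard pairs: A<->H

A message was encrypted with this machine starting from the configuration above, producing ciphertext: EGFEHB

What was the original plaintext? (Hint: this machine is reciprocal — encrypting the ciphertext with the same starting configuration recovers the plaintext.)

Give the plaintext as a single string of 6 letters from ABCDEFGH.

Char 1 ('E'): step: R->2, L=7; E->plug->E->R->D->L->B->refl->E->L'->A->R'->G->plug->G
Char 2 ('G'): step: R->3, L=7; G->plug->G->R->G->L->F->refl->C->L'->C->R'->D->plug->D
Char 3 ('F'): step: R->4, L=7; F->plug->F->R->F->L->G->refl->H->L'->H->R'->A->plug->H
Char 4 ('E'): step: R->5, L=7; E->plug->E->R->E->L->D->refl->A->L'->B->R'->G->plug->G
Char 5 ('H'): step: R->6, L=7; H->plug->A->R->H->L->H->refl->G->L'->F->R'->G->plug->G
Char 6 ('B'): step: R->7, L=7; B->plug->B->R->D->L->B->refl->E->L'->A->R'->A->plug->H

Answer: GDHGGH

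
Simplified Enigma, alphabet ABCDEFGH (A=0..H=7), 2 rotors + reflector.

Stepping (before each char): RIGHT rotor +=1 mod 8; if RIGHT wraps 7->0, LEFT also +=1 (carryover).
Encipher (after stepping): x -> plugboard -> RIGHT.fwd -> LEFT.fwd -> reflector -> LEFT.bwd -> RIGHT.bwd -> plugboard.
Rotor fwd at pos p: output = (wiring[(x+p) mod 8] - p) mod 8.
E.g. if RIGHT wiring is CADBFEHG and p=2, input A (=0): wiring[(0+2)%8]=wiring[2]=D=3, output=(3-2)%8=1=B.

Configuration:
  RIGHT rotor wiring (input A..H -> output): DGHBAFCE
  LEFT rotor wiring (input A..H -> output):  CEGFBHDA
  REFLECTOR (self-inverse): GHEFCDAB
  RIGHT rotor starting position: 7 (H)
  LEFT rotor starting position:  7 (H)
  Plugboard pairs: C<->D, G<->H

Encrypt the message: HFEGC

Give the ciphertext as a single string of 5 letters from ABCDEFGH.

Answer: DDHBB

Derivation:
Char 1 ('H'): step: R->0, L->0 (L advanced); H->plug->G->R->C->L->G->refl->A->L'->H->R'->C->plug->D
Char 2 ('F'): step: R->1, L=0; F->plug->F->R->B->L->E->refl->C->L'->A->R'->C->plug->D
Char 3 ('E'): step: R->2, L=0; E->plug->E->R->A->L->C->refl->E->L'->B->R'->G->plug->H
Char 4 ('G'): step: R->3, L=0; G->plug->H->R->E->L->B->refl->H->L'->F->R'->B->plug->B
Char 5 ('C'): step: R->4, L=0; C->plug->D->R->A->L->C->refl->E->L'->B->R'->B->plug->B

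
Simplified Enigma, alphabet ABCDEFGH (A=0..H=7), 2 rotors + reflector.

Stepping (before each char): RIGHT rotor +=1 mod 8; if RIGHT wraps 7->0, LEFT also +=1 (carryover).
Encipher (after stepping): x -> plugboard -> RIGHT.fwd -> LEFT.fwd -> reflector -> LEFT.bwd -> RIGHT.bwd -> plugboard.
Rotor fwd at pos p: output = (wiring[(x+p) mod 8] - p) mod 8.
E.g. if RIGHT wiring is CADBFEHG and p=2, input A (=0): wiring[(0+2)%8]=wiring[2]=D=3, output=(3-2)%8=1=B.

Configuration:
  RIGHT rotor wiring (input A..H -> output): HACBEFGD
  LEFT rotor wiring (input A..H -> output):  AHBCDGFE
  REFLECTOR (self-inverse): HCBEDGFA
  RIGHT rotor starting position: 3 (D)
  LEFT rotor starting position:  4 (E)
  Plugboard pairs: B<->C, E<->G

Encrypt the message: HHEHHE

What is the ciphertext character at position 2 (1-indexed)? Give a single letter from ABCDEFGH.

Char 1 ('H'): step: R->4, L=4; H->plug->H->R->F->L->D->refl->E->L'->E->R'->F->plug->F
Char 2 ('H'): step: R->5, L=4; H->plug->H->R->H->L->G->refl->F->L'->G->R'->C->plug->B

B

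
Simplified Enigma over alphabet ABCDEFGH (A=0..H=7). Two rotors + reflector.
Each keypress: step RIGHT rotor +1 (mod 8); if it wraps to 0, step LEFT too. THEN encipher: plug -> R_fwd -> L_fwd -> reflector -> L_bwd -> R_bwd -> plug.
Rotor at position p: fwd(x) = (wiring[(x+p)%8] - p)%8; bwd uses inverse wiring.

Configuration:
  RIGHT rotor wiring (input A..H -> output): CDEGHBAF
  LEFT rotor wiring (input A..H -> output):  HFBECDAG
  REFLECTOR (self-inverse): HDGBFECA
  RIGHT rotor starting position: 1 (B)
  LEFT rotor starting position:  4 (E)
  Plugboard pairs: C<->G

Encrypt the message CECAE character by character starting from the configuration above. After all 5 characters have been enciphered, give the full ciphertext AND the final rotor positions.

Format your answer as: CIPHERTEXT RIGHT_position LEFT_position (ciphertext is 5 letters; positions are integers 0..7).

Char 1 ('C'): step: R->2, L=4; C->plug->G->R->A->L->G->refl->C->L'->D->R'->F->plug->F
Char 2 ('E'): step: R->3, L=4; E->plug->E->R->C->L->E->refl->F->L'->G->R'->C->plug->G
Char 3 ('C'): step: R->4, L=4; C->plug->G->R->A->L->G->refl->C->L'->D->R'->A->plug->A
Char 4 ('A'): step: R->5, L=4; A->plug->A->R->E->L->D->refl->B->L'->F->R'->D->plug->D
Char 5 ('E'): step: R->6, L=4; E->plug->E->R->G->L->F->refl->E->L'->C->R'->A->plug->A
Final: ciphertext=FGADA, RIGHT=6, LEFT=4

Answer: FGADA 6 4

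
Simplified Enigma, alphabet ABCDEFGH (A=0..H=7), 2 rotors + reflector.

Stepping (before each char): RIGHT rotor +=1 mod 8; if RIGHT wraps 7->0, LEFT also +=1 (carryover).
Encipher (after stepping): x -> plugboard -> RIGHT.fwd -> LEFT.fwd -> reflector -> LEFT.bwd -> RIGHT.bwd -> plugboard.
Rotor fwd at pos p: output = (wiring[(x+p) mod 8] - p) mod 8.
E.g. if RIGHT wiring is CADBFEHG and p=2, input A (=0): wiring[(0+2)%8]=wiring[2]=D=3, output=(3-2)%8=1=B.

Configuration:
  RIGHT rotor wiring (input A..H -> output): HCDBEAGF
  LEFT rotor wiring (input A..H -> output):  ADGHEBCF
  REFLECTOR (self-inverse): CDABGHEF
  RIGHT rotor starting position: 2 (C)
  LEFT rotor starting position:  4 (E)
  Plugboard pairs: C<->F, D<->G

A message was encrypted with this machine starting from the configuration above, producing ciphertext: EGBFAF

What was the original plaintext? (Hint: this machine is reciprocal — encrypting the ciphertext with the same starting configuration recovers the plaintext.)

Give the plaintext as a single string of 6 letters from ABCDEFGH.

Answer: CHEEBH

Derivation:
Char 1 ('E'): step: R->3, L=4; E->plug->E->R->C->L->G->refl->E->L'->E->R'->F->plug->C
Char 2 ('G'): step: R->4, L=4; G->plug->D->R->B->L->F->refl->H->L'->F->R'->H->plug->H
Char 3 ('B'): step: R->5, L=4; B->plug->B->R->B->L->F->refl->H->L'->F->R'->E->plug->E
Char 4 ('F'): step: R->6, L=4; F->plug->C->R->B->L->F->refl->H->L'->F->R'->E->plug->E
Char 5 ('A'): step: R->7, L=4; A->plug->A->R->G->L->C->refl->A->L'->A->R'->B->plug->B
Char 6 ('F'): step: R->0, L->5 (L advanced); F->plug->C->R->D->L->D->refl->B->L'->F->R'->H->plug->H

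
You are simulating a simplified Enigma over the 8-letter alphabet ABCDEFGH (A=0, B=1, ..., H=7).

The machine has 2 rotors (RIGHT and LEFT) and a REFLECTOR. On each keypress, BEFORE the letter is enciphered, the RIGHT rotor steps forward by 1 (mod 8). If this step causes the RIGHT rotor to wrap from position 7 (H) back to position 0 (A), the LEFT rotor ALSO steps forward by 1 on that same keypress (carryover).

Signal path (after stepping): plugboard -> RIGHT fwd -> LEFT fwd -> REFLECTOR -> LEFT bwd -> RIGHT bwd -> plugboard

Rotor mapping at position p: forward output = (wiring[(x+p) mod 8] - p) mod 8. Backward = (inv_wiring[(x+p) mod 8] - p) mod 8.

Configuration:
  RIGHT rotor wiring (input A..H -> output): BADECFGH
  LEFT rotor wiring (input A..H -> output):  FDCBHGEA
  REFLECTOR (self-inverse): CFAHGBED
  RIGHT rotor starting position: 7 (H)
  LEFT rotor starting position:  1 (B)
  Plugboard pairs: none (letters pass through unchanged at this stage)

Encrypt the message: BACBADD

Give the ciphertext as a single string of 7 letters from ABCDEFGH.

Char 1 ('B'): step: R->0, L->2 (L advanced); B->plug->B->R->A->L->A->refl->C->L'->E->R'->D->plug->D
Char 2 ('A'): step: R->1, L=2; A->plug->A->R->H->L->B->refl->F->L'->C->R'->B->plug->B
Char 3 ('C'): step: R->2, L=2; C->plug->C->R->A->L->A->refl->C->L'->E->R'->E->plug->E
Char 4 ('B'): step: R->3, L=2; B->plug->B->R->H->L->B->refl->F->L'->C->R'->C->plug->C
Char 5 ('A'): step: R->4, L=2; A->plug->A->R->G->L->D->refl->H->L'->B->R'->B->plug->B
Char 6 ('D'): step: R->5, L=2; D->plug->D->R->E->L->C->refl->A->L'->A->R'->A->plug->A
Char 7 ('D'): step: R->6, L=2; D->plug->D->R->C->L->F->refl->B->L'->H->R'->H->plug->H

Answer: DBECBAH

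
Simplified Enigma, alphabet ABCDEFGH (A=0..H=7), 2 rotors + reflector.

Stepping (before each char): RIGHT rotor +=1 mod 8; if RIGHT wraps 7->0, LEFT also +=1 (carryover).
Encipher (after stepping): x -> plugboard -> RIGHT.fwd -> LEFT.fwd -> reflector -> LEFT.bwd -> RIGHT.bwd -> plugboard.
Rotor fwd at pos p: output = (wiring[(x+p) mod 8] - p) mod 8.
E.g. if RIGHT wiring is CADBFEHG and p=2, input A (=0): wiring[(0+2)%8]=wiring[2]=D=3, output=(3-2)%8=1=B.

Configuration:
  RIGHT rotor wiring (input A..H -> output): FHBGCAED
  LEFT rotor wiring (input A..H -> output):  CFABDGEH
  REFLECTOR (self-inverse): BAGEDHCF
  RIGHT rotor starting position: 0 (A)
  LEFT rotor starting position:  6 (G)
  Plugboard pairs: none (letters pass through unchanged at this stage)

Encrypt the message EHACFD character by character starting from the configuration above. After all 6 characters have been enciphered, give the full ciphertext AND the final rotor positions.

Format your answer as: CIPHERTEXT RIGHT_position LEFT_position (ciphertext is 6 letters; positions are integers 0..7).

Char 1 ('E'): step: R->1, L=6; E->plug->E->R->H->L->A->refl->B->L'->B->R'->D->plug->D
Char 2 ('H'): step: R->2, L=6; H->plug->H->R->F->L->D->refl->E->L'->C->R'->E->plug->E
Char 3 ('A'): step: R->3, L=6; A->plug->A->R->D->L->H->refl->F->L'->G->R'->H->plug->H
Char 4 ('C'): step: R->4, L=6; C->plug->C->R->A->L->G->refl->C->L'->E->R'->B->plug->B
Char 5 ('F'): step: R->5, L=6; F->plug->F->R->E->L->C->refl->G->L'->A->R'->D->plug->D
Char 6 ('D'): step: R->6, L=6; D->plug->D->R->B->L->B->refl->A->L'->H->R'->C->plug->C
Final: ciphertext=DEHBDC, RIGHT=6, LEFT=6

Answer: DEHBDC 6 6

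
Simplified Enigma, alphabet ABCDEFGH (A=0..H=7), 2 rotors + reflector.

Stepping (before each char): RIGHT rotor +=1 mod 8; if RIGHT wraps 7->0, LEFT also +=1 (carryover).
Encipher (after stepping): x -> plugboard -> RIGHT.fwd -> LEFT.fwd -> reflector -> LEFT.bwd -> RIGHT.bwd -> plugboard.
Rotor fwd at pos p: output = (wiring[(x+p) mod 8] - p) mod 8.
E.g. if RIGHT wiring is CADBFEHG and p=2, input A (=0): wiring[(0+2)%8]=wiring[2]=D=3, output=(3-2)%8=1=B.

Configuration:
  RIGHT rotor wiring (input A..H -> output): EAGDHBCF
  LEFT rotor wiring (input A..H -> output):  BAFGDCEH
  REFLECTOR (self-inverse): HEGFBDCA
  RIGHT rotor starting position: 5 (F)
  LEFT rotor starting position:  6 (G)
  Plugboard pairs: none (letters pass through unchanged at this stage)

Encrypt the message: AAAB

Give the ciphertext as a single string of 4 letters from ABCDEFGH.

Char 1 ('A'): step: R->6, L=6; A->plug->A->R->E->L->H->refl->A->L'->F->R'->F->plug->F
Char 2 ('A'): step: R->7, L=6; A->plug->A->R->G->L->F->refl->D->L'->C->R'->G->plug->G
Char 3 ('A'): step: R->0, L->7 (L advanced); A->plug->A->R->E->L->H->refl->A->L'->A->R'->B->plug->B
Char 4 ('B'): step: R->1, L=7; B->plug->B->R->F->L->E->refl->B->L'->C->R'->C->plug->C

Answer: FGBC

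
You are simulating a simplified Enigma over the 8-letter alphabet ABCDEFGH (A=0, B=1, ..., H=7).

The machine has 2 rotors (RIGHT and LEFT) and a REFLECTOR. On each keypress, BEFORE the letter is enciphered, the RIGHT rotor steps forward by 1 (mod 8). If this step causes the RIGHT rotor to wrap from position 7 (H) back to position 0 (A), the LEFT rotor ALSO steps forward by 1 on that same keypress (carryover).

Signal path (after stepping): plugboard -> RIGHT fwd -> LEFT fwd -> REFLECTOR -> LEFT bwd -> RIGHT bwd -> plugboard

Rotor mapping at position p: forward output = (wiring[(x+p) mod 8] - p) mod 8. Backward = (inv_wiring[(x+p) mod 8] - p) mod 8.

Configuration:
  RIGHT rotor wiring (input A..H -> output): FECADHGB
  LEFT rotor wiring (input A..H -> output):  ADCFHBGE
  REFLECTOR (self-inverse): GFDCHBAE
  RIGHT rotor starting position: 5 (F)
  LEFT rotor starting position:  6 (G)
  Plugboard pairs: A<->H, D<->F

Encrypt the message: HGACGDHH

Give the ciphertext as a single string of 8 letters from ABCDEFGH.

Answer: AEFFBACE

Derivation:
Char 1 ('H'): step: R->6, L=6; H->plug->A->R->A->L->A->refl->G->L'->B->R'->H->plug->A
Char 2 ('G'): step: R->7, L=6; G->plug->G->R->A->L->A->refl->G->L'->B->R'->E->plug->E
Char 3 ('A'): step: R->0, L->7 (L advanced); A->plug->H->R->B->L->B->refl->F->L'->A->R'->D->plug->F
Char 4 ('C'): step: R->1, L=7; C->plug->C->R->H->L->H->refl->E->L'->C->R'->D->plug->F
Char 5 ('G'): step: R->2, L=7; G->plug->G->R->D->L->D->refl->C->L'->G->R'->B->plug->B
Char 6 ('D'): step: R->3, L=7; D->plug->F->R->C->L->E->refl->H->L'->H->R'->H->plug->A
Char 7 ('H'): step: R->4, L=7; H->plug->A->R->H->L->H->refl->E->L'->C->R'->C->plug->C
Char 8 ('H'): step: R->5, L=7; H->plug->A->R->C->L->E->refl->H->L'->H->R'->E->plug->E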